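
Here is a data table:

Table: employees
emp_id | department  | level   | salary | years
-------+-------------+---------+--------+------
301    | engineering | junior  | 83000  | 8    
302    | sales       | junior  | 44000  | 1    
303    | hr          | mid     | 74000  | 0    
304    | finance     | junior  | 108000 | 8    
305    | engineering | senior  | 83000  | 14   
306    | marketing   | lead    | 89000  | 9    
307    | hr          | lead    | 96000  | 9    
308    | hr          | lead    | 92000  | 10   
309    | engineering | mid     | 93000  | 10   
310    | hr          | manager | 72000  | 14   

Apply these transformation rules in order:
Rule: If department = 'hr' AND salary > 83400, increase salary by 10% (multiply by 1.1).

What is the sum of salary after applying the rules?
852800.0

Step 1: Find records where department = 'hr' AND salary > 83400
Step 2: 2 records match, summing to 188000
Step 3: After multiplier: 188000 × 1.1 = 206800.0
Step 4: Unaffected records sum: 646000
Step 5: Final sum = 206800.0 + 646000 = 852800.0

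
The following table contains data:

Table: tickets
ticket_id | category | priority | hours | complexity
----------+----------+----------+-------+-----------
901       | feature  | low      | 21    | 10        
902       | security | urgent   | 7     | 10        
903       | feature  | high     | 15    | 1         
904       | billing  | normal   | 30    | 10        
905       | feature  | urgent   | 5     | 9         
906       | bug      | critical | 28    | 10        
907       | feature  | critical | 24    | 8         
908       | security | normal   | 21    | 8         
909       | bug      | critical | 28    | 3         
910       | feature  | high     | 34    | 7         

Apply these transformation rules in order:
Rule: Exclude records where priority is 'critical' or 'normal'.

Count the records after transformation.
5

Step 1: Count records to exclude
  - 3 (critical) + 2 (normal) = 5 records
Step 2: Total records: 10
Step 3: Remaining = 10 - 5 = 5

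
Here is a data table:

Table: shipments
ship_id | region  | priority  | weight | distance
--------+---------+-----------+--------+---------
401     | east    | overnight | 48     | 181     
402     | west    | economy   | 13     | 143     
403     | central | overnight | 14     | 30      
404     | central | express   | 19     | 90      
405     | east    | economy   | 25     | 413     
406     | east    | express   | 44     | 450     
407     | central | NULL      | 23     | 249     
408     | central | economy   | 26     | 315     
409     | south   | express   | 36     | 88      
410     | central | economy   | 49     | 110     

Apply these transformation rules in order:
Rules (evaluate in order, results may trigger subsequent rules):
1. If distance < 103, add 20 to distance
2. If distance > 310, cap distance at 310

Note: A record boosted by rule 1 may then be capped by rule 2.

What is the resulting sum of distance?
1881

Step 1: Apply rule 1 to records with distance < 103
  - 3 records get bonus of 20
  - Of these, 0 records then exceed 310 and get capped
Step 2: Apply rule 2 to records with distance > 310
  - 3 records (original) are capped
Step 3: Calculate final sum = 1881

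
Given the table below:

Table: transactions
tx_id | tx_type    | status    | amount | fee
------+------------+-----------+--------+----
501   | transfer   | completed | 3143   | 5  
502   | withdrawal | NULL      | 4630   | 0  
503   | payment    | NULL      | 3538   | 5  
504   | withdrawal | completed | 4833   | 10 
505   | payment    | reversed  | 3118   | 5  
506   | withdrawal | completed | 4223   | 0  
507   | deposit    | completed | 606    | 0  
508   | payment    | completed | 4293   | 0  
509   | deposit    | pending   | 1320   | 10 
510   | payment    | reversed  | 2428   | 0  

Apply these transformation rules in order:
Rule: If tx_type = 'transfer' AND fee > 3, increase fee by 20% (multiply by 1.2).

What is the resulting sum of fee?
36.0

Step 1: Find records where tx_type = 'transfer' AND fee > 3
Step 2: 1 records match, summing to 5
Step 3: After multiplier: 5 × 1.2 = 6.0
Step 4: Unaffected records sum: 30
Step 5: Final sum = 6.0 + 30 = 36.0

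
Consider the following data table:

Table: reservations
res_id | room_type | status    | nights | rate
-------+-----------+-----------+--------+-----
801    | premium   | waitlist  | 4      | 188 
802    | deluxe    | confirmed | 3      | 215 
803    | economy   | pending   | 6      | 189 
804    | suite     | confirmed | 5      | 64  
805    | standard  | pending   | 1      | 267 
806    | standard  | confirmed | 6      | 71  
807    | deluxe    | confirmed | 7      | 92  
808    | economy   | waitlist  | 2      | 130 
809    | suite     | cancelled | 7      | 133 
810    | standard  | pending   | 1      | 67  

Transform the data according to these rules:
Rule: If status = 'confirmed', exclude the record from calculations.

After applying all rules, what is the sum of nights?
21

Step 1: Identify records where status = 'confirmed'
Step 2: The excluded records sum to 21
Step 3: Original total nights = 42
Step 4: Remaining total = 42 - 21 = 21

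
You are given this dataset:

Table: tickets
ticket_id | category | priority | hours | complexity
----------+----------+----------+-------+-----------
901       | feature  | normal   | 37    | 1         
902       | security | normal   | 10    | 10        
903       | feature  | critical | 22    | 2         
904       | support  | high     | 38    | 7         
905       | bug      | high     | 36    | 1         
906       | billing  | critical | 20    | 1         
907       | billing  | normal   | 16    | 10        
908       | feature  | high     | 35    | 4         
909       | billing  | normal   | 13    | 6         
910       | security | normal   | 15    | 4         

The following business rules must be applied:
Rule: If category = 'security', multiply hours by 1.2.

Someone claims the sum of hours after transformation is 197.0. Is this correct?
No, the correct result is 247.0.

Step 1: Calculate the correct sum after transformation
Step 2: Apply multiplier 1.2 to records where category = 'security'
Step 3: Correct result = 247.0
Step 4: Claimed result = 197.0
Step 5: 247.0 ≠ 197.0
Conclusion: The claimed result is incorrect. The correct answer is 247.0.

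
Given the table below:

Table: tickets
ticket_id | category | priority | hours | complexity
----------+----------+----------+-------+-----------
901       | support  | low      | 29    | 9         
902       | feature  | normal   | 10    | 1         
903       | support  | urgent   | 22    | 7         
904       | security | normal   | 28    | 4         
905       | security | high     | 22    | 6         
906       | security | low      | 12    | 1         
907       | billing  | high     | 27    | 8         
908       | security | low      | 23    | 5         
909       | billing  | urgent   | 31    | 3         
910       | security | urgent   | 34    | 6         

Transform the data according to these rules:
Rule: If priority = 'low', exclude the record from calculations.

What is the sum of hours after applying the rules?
174

Step 1: Identify records where priority = 'low'
Step 2: The excluded records sum to 64
Step 3: Original total hours = 238
Step 4: Remaining total = 238 - 64 = 174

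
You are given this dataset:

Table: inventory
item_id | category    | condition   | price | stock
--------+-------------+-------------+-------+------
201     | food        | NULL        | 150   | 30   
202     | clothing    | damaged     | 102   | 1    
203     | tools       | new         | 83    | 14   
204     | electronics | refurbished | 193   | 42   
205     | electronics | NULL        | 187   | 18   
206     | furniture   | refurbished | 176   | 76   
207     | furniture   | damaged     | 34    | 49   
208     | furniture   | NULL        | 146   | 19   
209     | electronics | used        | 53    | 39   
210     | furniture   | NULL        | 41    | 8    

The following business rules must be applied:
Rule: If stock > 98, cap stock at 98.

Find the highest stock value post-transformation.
76

Step 1: Original maximum stock = 76
Step 2: Check cap of 98 against maximum
Step 3: No records exceed the cap (max 76 <= cap 98), so no capping applies
Step 4: Maximum after transformation = 76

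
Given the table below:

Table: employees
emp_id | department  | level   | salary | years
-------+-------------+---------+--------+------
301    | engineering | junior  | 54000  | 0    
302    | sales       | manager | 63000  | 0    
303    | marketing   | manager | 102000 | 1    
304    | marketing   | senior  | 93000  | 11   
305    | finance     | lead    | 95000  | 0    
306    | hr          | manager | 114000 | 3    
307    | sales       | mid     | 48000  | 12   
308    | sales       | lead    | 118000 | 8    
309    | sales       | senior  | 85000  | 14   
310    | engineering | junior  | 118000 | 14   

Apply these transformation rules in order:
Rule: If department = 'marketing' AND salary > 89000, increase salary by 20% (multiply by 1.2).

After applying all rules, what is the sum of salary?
929000.0

Step 1: Find records where department = 'marketing' AND salary > 89000
Step 2: 2 records match, summing to 195000
Step 3: After multiplier: 195000 × 1.2 = 234000.0
Step 4: Unaffected records sum: 695000
Step 5: Final sum = 234000.0 + 695000 = 929000.0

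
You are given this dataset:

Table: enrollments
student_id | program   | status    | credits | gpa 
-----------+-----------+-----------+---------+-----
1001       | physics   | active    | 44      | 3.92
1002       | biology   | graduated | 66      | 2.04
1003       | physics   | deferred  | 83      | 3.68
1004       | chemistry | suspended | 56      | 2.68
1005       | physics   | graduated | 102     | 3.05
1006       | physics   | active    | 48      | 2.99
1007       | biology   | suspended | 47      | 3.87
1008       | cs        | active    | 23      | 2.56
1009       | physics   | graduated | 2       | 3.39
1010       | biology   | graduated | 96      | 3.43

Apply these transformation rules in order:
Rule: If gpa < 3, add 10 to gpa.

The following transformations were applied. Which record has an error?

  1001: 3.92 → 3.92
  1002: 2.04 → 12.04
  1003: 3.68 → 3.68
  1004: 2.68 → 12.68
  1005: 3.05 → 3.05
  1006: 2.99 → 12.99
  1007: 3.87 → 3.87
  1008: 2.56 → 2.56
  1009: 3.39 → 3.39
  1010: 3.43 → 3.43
Record 1008 has an error. The correct transformed value should be 12.56, not 2.56.

Step 1: Check each record against the rule
Step 2: Record 1008 has gpa = 2.56
Step 3: Since 2.56 < 3, the bonus should have been applied
Step 4: Correct value = 12.56, but claimed value = 2.56
Conclusion: Record 1008 has the error.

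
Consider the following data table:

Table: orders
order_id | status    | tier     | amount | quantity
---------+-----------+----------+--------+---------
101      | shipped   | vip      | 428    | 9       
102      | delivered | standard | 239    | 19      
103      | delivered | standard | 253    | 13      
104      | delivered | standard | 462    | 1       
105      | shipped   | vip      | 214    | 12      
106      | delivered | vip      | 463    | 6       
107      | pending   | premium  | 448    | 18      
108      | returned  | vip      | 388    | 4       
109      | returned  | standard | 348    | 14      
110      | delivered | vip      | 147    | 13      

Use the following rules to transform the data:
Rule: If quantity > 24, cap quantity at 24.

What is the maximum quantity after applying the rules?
19

Step 1: Original maximum quantity = 19
Step 2: Check cap of 24 against maximum
Step 3: No records exceed the cap (max 19 <= cap 24), so no capping applies
Step 4: Maximum after transformation = 19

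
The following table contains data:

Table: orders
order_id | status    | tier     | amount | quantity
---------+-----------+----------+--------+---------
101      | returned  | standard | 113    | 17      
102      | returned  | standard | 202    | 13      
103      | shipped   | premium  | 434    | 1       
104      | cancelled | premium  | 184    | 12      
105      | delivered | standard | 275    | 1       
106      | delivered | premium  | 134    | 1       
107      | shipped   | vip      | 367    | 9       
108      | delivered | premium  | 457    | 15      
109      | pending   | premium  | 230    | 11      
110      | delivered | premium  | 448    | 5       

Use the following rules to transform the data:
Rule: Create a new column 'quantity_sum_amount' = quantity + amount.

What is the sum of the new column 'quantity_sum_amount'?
2929

Step 1: For each record, compute quantity + amount
Example calculations:
  17 + 113 = 130
  13 + 202 = 215
  1 + 434 = 435
  ...
Step 2: Sum all derived values
Step 3: Total = 2929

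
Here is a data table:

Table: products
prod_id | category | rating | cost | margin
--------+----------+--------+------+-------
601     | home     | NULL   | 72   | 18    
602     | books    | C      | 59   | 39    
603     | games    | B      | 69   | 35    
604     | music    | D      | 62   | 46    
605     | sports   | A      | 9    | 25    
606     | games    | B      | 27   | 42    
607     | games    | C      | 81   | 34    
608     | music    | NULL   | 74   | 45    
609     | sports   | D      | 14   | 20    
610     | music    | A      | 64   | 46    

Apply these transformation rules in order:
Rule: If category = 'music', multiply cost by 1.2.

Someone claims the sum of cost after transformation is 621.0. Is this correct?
No, the correct result is 571.0.

Step 1: Calculate the correct sum after transformation
Step 2: Apply multiplier 1.2 to records where category = 'music'
Step 3: Correct result = 571.0
Step 4: Claimed result = 621.0
Step 5: 571.0 ≠ 621.0
Conclusion: The claimed result is incorrect. The correct answer is 571.0.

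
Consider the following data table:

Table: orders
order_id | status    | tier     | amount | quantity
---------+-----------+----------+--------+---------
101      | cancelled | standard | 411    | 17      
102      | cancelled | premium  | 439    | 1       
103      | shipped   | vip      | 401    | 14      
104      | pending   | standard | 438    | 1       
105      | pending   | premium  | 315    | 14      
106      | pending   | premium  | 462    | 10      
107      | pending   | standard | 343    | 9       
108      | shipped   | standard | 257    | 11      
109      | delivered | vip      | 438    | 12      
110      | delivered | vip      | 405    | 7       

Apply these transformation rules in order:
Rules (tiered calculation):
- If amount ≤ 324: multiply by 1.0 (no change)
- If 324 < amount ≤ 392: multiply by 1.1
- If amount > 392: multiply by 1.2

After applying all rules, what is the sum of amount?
4542.1

Step 1: Tier 1 (amount ≤ 324): 2 records, sum = 572 × 1.0 = 572.0
Step 2: Tier 2 (324 < amount ≤ 392): 1 records, sum = 343 × 1.1 = 377.3
Step 3: Tier 3 (amount > 392): 7 records, sum = 2994 × 1.2 = 3592.8
Step 4: Final sum = 572.0 + 377.3 + 3592.8 = 4542.1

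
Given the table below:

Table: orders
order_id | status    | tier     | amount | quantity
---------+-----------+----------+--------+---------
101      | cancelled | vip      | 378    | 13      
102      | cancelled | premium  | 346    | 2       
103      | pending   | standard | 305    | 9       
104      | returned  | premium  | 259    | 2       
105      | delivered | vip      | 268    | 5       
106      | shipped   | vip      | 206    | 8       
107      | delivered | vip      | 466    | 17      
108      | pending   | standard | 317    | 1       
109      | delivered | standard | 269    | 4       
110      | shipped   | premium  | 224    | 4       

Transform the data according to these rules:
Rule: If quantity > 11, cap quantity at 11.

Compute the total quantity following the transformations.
57

Step 1: 2 records have quantity > 11
Step 2: These records originally summed to 30
Step 3: After capping: 2 × 11 = 22
Step 4: Unaffected records sum: 35
Step 5: Final sum = 22 + 35 = 57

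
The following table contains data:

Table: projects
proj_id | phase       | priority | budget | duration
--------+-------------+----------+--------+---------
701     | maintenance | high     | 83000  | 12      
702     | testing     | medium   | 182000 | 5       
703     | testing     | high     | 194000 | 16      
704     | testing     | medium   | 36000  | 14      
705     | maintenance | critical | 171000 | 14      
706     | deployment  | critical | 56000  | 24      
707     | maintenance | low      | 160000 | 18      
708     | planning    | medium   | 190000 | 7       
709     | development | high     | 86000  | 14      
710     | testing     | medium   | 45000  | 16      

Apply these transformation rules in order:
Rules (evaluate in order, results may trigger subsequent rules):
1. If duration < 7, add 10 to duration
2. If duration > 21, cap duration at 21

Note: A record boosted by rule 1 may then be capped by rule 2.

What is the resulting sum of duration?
147

Step 1: Apply rule 1 to records with duration < 7
  - 1 records get bonus of 10
  - Of these, 0 records then exceed 21 and get capped
Step 2: Apply rule 2 to records with duration > 21
  - 1 records (original) are capped
Step 3: Calculate final sum = 147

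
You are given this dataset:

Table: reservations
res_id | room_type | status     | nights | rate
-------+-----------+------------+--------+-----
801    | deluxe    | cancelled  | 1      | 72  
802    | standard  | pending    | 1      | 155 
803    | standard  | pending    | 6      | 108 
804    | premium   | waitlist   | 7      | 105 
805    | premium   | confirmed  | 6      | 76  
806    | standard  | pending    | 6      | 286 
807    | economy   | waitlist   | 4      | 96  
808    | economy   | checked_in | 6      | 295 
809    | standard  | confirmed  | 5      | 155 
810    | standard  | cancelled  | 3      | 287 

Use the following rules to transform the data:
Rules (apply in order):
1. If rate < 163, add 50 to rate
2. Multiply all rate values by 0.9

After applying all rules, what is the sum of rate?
1786.5

Step 1: Apply Rule 1 - Add 50 to records with rate < 163
  - 7 records affected: 767 + (7 × 50) = 1117
  - Unaffected records: 868
  - Sum after Rule 1: 1985
Step 2: Apply Rule 2 - Multiply all by 0.9
  - 1985 × 0.9 = 1786.5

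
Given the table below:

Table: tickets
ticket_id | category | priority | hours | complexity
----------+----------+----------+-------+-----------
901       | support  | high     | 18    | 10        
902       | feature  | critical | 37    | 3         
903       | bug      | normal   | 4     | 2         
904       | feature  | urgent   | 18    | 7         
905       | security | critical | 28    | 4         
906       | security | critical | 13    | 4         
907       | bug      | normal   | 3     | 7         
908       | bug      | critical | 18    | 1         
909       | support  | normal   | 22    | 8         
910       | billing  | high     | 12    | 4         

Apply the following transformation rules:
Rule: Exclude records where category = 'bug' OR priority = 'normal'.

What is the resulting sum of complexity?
32

Step 1: Find records where category = 'bug' OR priority = 'normal'
Step 2: 4 records match, summing to 18
Step 3: Original sum: 50
Step 4: Remaining sum = 50 - 18 = 32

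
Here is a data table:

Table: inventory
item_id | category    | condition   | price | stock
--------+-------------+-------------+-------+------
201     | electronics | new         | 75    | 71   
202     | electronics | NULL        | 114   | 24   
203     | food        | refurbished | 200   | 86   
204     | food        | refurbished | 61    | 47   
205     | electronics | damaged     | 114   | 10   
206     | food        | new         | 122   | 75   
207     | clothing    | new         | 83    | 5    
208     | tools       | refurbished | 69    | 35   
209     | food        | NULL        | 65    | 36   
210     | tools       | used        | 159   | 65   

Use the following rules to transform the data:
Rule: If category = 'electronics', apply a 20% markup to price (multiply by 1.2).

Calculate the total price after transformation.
1122.6

Step 1: Records with category = 'electronics' have total price = 303
Step 2: Apply multiplier: 303 × 1.2 = 363.6
Step 3: Other records total: 759
Step 4: Final sum = 363.6 + 759 = 1122.6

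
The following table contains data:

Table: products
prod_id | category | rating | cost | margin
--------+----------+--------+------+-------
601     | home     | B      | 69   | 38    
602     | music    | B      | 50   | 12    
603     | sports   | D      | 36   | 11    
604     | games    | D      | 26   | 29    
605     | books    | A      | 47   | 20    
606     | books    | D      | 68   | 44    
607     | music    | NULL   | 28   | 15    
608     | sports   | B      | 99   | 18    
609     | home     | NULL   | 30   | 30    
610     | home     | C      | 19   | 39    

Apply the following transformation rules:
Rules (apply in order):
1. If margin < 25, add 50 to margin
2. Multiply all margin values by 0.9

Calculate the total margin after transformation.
455.4

Step 1: Apply Rule 1 - Add 50 to records with margin < 25
  - 5 records affected: 76 + (5 × 50) = 326
  - Unaffected records: 180
  - Sum after Rule 1: 506
Step 2: Apply Rule 2 - Multiply all by 0.9
  - 506 × 0.9 = 455.4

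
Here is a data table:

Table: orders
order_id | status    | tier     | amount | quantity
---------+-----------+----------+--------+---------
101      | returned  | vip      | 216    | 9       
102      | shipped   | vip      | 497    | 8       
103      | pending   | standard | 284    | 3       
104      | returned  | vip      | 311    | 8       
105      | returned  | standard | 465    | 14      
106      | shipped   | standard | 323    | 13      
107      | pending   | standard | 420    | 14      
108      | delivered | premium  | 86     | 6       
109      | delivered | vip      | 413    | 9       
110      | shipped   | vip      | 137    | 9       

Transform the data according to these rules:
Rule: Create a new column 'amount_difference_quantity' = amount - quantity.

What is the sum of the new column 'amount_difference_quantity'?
3059

Step 1: For each record, compute amount - quantity
Example calculations:
  216 - 9 = 207
  497 - 8 = 489
  284 - 3 = 281
  ...
Step 2: Sum all derived values
Step 3: Total = 3059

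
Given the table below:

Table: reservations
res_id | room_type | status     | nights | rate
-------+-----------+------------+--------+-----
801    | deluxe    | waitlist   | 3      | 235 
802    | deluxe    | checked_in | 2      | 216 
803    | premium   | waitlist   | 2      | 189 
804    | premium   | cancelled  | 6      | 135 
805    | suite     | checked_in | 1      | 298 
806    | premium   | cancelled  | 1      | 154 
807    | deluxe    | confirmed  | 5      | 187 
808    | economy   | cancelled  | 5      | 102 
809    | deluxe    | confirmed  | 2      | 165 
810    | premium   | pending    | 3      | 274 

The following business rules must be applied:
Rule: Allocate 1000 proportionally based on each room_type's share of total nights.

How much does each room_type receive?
deluxe: 400.0, economy: 166.67, premium: 400.0, suite: 33.33

Step 1: Calculate total nights = 30
Step 2: Calculate each room_type's proportion:
  deluxe: 12/30 = 40.00% → 400.0
  economy: 5/30 = 16.67% → 166.67
  premium: 12/30 = 40.00% → 400.0
  suite: 1/30 = 3.33% → 33.33
Step 3: Verify: sum of allocations ≈ 1000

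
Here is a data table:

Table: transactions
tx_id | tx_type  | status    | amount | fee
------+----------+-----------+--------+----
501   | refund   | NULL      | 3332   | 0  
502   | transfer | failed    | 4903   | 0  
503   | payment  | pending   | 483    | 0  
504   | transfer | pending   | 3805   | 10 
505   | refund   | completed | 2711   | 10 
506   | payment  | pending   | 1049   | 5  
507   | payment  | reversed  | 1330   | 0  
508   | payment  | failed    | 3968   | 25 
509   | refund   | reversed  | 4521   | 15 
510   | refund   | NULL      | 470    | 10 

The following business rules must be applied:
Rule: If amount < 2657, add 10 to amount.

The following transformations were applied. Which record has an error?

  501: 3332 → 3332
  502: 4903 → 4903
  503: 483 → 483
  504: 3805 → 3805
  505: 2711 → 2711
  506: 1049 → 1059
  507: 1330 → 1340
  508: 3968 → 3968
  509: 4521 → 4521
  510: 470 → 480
Record 503 has an error. The correct transformed value should be 493, not 483.

Step 1: Check each record against the rule
Step 2: Record 503 has amount = 483
Step 3: Since 483 < 2657, the bonus should have been applied
Step 4: Correct value = 493, but claimed value = 483
Conclusion: Record 503 has the error.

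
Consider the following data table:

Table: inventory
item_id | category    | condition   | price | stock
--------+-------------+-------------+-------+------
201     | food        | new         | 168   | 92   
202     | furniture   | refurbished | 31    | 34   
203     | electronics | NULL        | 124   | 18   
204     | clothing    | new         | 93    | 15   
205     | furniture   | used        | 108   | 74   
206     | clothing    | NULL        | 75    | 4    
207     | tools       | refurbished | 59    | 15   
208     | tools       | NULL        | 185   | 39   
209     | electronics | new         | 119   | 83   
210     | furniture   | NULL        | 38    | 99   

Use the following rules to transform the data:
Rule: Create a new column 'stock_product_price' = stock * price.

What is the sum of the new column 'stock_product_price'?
50168

Step 1: For each record, compute stock * price
Example calculations:
  92 * 168 = 15456
  34 * 31 = 1054
  18 * 124 = 2232
  ...
Step 2: Sum all derived values
Step 3: Total = 50168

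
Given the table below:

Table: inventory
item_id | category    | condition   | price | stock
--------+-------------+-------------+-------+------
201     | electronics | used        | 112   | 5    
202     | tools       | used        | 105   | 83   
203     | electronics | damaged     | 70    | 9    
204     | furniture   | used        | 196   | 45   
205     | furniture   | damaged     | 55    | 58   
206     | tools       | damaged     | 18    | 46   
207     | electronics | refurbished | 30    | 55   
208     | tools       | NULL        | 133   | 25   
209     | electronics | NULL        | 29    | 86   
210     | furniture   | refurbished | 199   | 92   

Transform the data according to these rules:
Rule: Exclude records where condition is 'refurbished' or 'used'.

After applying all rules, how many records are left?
5

Step 1: Count records to exclude
  - 2 (refurbished) + 3 (used) = 5 records
Step 2: Total records: 10
Step 3: Remaining = 10 - 5 = 5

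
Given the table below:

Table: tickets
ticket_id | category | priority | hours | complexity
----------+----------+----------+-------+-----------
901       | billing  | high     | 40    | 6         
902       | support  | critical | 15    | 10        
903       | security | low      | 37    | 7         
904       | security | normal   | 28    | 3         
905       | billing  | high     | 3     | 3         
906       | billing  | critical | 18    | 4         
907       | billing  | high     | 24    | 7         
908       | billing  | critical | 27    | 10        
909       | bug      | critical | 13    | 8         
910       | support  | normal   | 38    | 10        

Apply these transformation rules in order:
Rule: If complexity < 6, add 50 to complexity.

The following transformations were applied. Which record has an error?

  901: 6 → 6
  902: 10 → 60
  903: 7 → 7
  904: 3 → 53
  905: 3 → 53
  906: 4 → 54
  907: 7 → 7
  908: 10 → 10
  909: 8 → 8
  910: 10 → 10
Record 902 has an error. The correct transformed value should be 10, not 60.

Step 1: Check each record against the rule
Step 2: Record 902 has complexity = 10
Step 3: Since 10 >= 6, the bonus should not have been applied
Step 4: Correct value = 10, but claimed value = 60
Conclusion: Record 902 has the error.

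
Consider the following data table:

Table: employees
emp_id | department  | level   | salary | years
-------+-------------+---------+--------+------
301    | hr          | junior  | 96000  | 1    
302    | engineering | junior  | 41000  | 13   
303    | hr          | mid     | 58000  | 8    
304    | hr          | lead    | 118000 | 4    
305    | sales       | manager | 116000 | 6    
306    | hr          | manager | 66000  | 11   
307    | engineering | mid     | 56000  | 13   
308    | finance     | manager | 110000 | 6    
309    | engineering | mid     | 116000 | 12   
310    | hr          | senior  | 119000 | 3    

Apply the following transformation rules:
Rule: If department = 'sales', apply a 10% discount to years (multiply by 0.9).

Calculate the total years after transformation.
76.4

Step 1: Records with department = 'sales' have total years = 6
Step 2: Apply multiplier: 6 × 0.9 = 5.4
Step 3: Other records total: 71
Step 4: Final sum = 5.4 + 71 = 76.4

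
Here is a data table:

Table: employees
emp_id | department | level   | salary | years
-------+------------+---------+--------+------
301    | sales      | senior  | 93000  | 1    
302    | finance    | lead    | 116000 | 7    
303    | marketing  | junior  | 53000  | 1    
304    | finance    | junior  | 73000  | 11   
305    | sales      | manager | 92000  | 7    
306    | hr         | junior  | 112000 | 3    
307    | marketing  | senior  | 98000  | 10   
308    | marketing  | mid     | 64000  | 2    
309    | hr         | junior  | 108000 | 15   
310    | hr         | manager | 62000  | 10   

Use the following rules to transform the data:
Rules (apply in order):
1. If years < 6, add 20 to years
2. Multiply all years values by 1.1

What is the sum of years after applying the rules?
161.7

Step 1: Apply Rule 1 - Add 20 to records with years < 6
  - 4 records affected: 7 + (4 × 20) = 87
  - Unaffected records: 60
  - Sum after Rule 1: 147
Step 2: Apply Rule 2 - Multiply all by 1.1
  - 147 × 1.1 = 161.7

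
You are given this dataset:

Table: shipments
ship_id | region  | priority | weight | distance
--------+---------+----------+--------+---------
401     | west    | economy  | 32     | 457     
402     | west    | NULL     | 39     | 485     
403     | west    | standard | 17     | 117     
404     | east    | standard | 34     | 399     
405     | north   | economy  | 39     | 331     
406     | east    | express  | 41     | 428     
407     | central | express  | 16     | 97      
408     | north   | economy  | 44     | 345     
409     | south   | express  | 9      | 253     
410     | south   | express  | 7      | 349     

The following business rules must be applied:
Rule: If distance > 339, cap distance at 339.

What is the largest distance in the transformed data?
339

Step 1: Original maximum distance = 485
Step 2: Apply cap at 339
Step 3: 6 records had distance > 339 and were capped
Step 4: Maximum after transformation = 339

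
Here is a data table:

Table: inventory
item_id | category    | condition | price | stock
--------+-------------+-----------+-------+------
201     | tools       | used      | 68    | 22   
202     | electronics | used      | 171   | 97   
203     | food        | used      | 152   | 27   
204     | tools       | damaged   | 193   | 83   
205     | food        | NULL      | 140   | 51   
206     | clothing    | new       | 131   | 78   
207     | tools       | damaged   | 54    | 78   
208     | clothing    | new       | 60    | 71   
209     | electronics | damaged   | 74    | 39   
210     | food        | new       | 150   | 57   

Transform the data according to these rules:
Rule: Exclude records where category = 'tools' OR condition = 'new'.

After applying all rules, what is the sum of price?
537

Step 1: Find records where category = 'tools' OR condition = 'new'
Step 2: 6 records match, summing to 656
Step 3: Original sum: 1193
Step 4: Remaining sum = 1193 - 656 = 537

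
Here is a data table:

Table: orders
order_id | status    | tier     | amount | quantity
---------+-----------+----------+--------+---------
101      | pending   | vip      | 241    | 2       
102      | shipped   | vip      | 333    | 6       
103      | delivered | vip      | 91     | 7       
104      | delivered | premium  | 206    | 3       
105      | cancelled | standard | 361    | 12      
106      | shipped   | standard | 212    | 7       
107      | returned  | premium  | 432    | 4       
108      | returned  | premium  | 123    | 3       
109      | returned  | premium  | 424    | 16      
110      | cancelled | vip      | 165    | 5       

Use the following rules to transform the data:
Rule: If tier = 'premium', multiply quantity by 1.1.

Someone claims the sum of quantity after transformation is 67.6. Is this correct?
Yes, the result is correct.

Step 1: Calculate the correct sum after transformation
Step 2: Apply multiplier 1.1 to records where tier = 'premium'
Step 3: Correct result = 67.6
Step 4: Claimed result = 67.6
Step 5: 67.6 = 67.6 ✓
Conclusion: The claimed result is correct.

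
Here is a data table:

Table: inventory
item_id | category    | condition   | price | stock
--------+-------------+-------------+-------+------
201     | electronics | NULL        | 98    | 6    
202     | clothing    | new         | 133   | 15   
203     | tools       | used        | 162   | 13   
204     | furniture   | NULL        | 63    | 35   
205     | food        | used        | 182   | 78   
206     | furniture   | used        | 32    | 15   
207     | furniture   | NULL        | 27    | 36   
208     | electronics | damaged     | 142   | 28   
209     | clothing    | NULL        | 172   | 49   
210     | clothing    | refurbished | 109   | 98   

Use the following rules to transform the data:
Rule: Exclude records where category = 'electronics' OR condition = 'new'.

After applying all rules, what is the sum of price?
747

Step 1: Find records where category = 'electronics' OR condition = 'new'
Step 2: 3 records match, summing to 373
Step 3: Original sum: 1120
Step 4: Remaining sum = 1120 - 373 = 747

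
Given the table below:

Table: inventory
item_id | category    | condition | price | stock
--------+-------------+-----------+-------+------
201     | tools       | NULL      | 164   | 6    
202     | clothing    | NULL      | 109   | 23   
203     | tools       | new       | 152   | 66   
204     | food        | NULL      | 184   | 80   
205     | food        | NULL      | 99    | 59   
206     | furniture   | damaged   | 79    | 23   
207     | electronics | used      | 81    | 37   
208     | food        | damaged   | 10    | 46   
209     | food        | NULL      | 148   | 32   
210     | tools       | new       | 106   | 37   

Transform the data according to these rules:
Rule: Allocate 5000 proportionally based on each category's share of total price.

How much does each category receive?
clothing: 481.45, electronics: 357.77, food: 1947.88, furniture: 348.94, tools: 1863.96

Step 1: Calculate total price = 1132
Step 2: Calculate each category's proportion:
  clothing: 109/1132 = 9.63% → 481.45
  electronics: 81/1132 = 7.16% → 357.77
  food: 441/1132 = 38.96% → 1947.88
  furniture: 79/1132 = 6.98% → 348.94
  tools: 422/1132 = 37.28% → 1863.96
Step 3: Verify: sum of allocations ≈ 5000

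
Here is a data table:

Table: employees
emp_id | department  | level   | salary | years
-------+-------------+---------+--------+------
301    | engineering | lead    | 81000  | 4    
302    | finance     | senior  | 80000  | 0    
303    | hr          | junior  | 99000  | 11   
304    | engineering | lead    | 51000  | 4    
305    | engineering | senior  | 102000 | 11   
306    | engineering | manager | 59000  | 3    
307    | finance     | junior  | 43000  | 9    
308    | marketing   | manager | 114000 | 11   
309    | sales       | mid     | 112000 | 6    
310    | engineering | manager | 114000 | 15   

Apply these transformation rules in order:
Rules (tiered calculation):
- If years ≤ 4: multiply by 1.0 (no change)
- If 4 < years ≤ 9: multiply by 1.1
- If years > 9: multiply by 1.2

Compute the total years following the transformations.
85.1

Step 1: Tier 1 (years ≤ 4): 4 records, sum = 11 × 1.0 = 11.0
Step 2: Tier 2 (4 < years ≤ 9): 2 records, sum = 15 × 1.1 = 16.5
Step 3: Tier 3 (years > 9): 4 records, sum = 48 × 1.2 = 57.6
Step 4: Final sum = 11.0 + 16.5 + 57.6 = 85.1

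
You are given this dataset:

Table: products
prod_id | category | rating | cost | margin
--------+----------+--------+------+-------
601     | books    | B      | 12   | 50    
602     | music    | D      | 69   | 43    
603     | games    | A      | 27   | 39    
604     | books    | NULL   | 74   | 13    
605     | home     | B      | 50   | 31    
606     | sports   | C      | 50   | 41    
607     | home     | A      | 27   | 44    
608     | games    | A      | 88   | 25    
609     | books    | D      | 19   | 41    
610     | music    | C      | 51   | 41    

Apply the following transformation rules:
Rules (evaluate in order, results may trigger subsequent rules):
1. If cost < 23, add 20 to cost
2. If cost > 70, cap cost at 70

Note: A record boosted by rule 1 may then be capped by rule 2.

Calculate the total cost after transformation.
485

Step 1: Apply rule 1 to records with cost < 23
  - 2 records get bonus of 20
  - Of these, 0 records then exceed 70 and get capped
Step 2: Apply rule 2 to records with cost > 70
  - 2 records (original) are capped
Step 3: Calculate final sum = 485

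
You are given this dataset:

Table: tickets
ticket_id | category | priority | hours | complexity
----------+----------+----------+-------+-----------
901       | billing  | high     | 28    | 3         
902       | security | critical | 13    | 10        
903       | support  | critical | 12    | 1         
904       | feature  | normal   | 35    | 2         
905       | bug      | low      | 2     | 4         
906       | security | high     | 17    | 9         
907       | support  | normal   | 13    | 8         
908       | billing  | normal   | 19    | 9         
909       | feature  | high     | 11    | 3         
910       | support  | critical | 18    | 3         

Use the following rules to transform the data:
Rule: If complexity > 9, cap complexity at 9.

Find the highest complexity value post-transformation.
9

Step 1: Original maximum complexity = 10
Step 2: Apply cap at 9
Step 3: 1 records had complexity > 9 and were capped
Step 4: Maximum after transformation = 9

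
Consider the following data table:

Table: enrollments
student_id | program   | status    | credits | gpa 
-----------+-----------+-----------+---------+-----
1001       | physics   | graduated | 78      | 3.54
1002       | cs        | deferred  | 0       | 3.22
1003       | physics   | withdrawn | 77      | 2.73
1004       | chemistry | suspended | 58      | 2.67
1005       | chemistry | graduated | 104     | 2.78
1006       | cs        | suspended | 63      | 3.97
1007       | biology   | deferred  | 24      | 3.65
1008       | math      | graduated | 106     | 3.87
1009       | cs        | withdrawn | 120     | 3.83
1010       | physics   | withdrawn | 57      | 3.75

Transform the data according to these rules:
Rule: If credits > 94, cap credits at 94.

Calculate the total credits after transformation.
639

Step 1: 3 records have credits > 94
Step 2: These records originally summed to 330
Step 3: After capping: 3 × 94 = 282
Step 4: Unaffected records sum: 357
Step 5: Final sum = 282 + 357 = 639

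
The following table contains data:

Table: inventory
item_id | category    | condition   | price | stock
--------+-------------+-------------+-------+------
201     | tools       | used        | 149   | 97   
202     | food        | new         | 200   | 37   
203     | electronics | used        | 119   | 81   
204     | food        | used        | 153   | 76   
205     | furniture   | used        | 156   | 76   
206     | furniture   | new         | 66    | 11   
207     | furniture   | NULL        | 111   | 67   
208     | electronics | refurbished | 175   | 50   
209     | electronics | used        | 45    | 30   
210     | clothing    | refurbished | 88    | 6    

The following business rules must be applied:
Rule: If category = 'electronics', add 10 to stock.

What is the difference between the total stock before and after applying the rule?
30

Step 1: Original sum of stock = 531
Step 2: 3 records have category = 'electronics'
Step 3: Each affected record changes by 10
Step 4: Total change = 3 × 10 = 30
Step 5: New sum = 531 + 30 = 561
Step 6: Difference = |561 - 531| = 30
        (Sum increased by 30)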